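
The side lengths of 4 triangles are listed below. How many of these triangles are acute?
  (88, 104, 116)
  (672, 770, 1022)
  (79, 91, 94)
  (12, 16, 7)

(88,104,116): 88²+104² = 18560 > 13456 = 116² → acute
(672,770,1022): 672²+770² = 1044484 = 1022² → right
(79,91,94): 79²+91² = 14522 > 8836 = 94² → acute
(12,16,7): 7²+12² = 193 < 256 = 16² → obtuse
2 of the 4 are acute.

2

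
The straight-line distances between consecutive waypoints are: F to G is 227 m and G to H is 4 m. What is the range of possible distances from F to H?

By the triangle inequality, |227 − 4| ≤ FH ≤ 227 + 4.

223 ≤ FH ≤ 231 m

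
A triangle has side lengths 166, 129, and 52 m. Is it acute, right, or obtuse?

Compare the square of the longest side to the sum of squares of the other two: 52² + 129² = 19345 < 27556 = 166².

obtuse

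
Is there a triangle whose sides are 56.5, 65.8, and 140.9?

No

The longest side is 140.9, but the other two sum to only 122.3.
122.3 < 140.9, so the triangle inequality fails.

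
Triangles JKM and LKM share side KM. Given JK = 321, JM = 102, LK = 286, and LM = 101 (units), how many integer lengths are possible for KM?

From triangle JKM: 219 < KM < 423.
From triangle LKM: 185 < KM < 387.
Intersection: 219 < KM < 387, so integers 220 through 386: 167 values.

167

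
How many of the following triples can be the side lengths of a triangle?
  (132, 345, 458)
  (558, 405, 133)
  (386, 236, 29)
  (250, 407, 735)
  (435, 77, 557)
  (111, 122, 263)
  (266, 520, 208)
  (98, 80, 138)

(132,345,458): 132+345 > 458 → valid
(133,405,558): 133+405 ≤ 558 → not valid
(29,236,386): 29+236 ≤ 386 → not valid
(250,407,735): 250+407 ≤ 735 → not valid
(77,435,557): 77+435 ≤ 557 → not valid
(111,122,263): 111+122 ≤ 263 → not valid
(208,266,520): 208+266 ≤ 520 → not valid
(80,98,138): 80+98 > 138 → valid
2 of the 8 triples form a triangle.

2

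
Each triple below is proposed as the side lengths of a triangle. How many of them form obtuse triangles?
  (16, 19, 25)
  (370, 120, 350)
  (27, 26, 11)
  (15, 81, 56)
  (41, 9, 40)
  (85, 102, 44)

(16,19,25): 16²+19² = 617 < 625 = 25² → obtuse
(370,120,350): 120²+350² = 136900 = 370² → right
(27,26,11): 11²+26² = 797 > 729 = 27² → acute
(15,81,56): 15+56 ≤ 81, not a triangle
(41,9,40): 9²+40² = 1681 = 41² → right
(85,102,44): 44²+85² = 9161 < 10404 = 102² → obtuse
2 of the 6 are obtuse.

2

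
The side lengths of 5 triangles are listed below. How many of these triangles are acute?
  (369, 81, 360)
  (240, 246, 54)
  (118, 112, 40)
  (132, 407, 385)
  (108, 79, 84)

2

(369,81,360): 81²+360² = 136161 = 369² → right
(240,246,54): 54²+240² = 60516 = 246² → right
(118,112,40): 40²+112² = 14144 > 13924 = 118² → acute
(132,407,385): 132²+385² = 165649 = 407² → right
(108,79,84): 79²+84² = 13297 > 11664 = 108² → acute
2 of the 5 are acute.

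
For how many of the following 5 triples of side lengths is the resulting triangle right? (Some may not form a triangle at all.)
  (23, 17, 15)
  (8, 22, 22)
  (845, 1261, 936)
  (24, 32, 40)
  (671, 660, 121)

(23,17,15): 15²+17² = 514 < 529 = 23² → obtuse
(8,22,22): 8²+22² = 548 > 484 = 22² → acute
(845,1261,936): 845²+936² = 1590121 = 1261² → right
(24,32,40): 24²+32² = 1600 = 40² → right
(671,660,121): 121²+660² = 450241 = 671² → right
3 of the 5 are right.

3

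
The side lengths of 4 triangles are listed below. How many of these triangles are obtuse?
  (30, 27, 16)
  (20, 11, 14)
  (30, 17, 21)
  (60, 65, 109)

(30,27,16): 16²+27² = 985 > 900 = 30² → acute
(20,11,14): 11²+14² = 317 < 400 = 20² → obtuse
(30,17,21): 17²+21² = 730 < 900 = 30² → obtuse
(60,65,109): 60²+65² = 7825 < 11881 = 109² → obtuse
3 of the 4 are obtuse.

3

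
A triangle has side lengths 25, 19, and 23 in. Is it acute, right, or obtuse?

Compare the square of the longest side to the sum of squares of the other two: 19² + 23² = 890 > 625 = 25².

acute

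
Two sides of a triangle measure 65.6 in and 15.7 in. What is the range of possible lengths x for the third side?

By the triangle inequality, x must be less than 65.6 + 15.7 = 81.3 and greater than |65.6 − 15.7| = 49.9.

49.9 < x < 81.3 (in)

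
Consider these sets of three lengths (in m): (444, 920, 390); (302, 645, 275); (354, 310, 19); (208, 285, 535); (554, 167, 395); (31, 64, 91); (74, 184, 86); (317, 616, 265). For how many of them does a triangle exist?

2

(390,444,920): 390+444 ≤ 920 → not valid
(275,302,645): 275+302 ≤ 645 → not valid
(19,310,354): 19+310 ≤ 354 → not valid
(208,285,535): 208+285 ≤ 535 → not valid
(167,395,554): 167+395 > 554 → valid
(31,64,91): 31+64 > 91 → valid
(74,86,184): 74+86 ≤ 184 → not valid
(265,317,616): 265+317 ≤ 616 → not valid
2 of the 8 triples form a triangle.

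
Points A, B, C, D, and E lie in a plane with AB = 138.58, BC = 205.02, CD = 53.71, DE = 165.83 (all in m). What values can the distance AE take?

The maximum is all hops collinear in one direction: 138.58 + 205.02 + 53.71 + 165.83 = 563.14.
The longest hop is 205.02; the others sum to 358.12. Since 205.02 ≤ 358.12, the path can fold back on itself completely, so the minimum distance is 0.

0 ≤ AE ≤ 563.14 m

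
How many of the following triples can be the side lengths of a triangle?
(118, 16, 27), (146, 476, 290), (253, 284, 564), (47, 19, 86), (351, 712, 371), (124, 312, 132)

(16,27,118): 16+27 ≤ 118 → not valid
(146,290,476): 146+290 ≤ 476 → not valid
(253,284,564): 253+284 ≤ 564 → not valid
(19,47,86): 19+47 ≤ 86 → not valid
(351,371,712): 351+371 > 712 → valid
(124,132,312): 124+132 ≤ 312 → not valid
1 of the 6 triples forms a triangle.

1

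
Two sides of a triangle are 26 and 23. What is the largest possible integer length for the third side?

The third side must be strictly less than 26 + 23 = 49.
The largest integer below 49 is 48.

48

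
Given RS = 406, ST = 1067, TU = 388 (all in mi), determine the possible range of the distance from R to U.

273 ≤ RU ≤ 1861 mi

The maximum is all hops collinear in one direction: 406 + 1067 + 388 = 1861.
The longest hop is 1067; the others sum to 794. Folding the others back against it leaves at least 1067 − 794 = 273.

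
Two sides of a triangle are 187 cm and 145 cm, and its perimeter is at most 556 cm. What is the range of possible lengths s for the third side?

Triangle inequality alone gives 42 < s < 332.
The perimeter condition gives s ≤ 556 − 187 − 145 = 224.
Intersecting the two: 42 < s ≤ 224.

42 < s ≤ 224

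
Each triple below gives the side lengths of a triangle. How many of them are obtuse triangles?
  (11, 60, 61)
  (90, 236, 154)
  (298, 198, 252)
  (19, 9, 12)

(11,60,61): 11²+60² = 3721 = 61² → right
(90,236,154): 90²+154² = 31816 < 55696 = 236² → obtuse
(298,198,252): 198²+252² = 102708 > 88804 = 298² → acute
(19,9,12): 9²+12² = 225 < 361 = 19² → obtuse
2 of the 4 are obtuse.

2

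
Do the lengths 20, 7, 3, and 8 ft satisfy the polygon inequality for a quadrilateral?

For a quadrilateral, each side must be shorter than the sum of the others.
Here the longest side is 20, but the remaining 3 sides sum to only 18.

No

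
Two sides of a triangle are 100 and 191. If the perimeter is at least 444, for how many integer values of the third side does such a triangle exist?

138

Triangle inequality: 91 < x < 291. Perimeter ≥ 444 gives x ≥ 444 − 100 − 191 = 153.
So 153 ≤ x < 291; integers 153 through 290: 138 values.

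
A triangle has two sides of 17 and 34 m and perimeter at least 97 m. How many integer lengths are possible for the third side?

5

Triangle inequality: 17 < x < 51. Perimeter ≥ 97 gives x ≥ 97 − 17 − 34 = 46.
So 46 ≤ x < 51; integers 46 through 50: 5 values.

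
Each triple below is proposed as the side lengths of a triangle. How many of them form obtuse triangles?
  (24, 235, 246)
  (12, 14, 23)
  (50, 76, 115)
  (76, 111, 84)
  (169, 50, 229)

(24,235,246): 24²+235² = 55801 < 60516 = 246² → obtuse
(12,14,23): 12²+14² = 340 < 529 = 23² → obtuse
(50,76,115): 50²+76² = 8276 < 13225 = 115² → obtuse
(76,111,84): 76²+84² = 12832 > 12321 = 111² → acute
(169,50,229): 50+169 ≤ 229, not a triangle
3 of the 5 are obtuse.

3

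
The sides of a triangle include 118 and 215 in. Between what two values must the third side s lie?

By the triangle inequality, s must be less than 118 + 215 = 333 and greater than |118 − 215| = 97.

97 < s < 333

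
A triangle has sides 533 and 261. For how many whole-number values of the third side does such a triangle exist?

521

The third side lies in the open interval (272, 794).
Integers from 273 to 793 inclusive: 793 − 273 + 1 = 521.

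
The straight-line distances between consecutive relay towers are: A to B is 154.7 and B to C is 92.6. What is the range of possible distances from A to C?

By the triangle inequality, |154.7 − 92.6| ≤ AC ≤ 154.7 + 92.6.

62.1 ≤ AC ≤ 247.3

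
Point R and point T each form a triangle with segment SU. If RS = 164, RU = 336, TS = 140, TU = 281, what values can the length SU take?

172 < SU < 421

From triangle RSU: |164 − 336| < SU < 164 + 336, i.e. 172 < SU < 500.
From triangle TSU: 141 < SU < 421.
Both must hold, so SU lies in the intersection.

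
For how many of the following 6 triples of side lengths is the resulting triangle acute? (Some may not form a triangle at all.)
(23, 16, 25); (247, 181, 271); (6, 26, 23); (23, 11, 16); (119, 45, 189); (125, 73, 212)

2

(23,16,25): 16²+23² = 785 > 625 = 25² → acute
(247,181,271): 181²+247² = 93770 > 73441 = 271² → acute
(6,26,23): 6²+23² = 565 < 676 = 26² → obtuse
(23,11,16): 11²+16² = 377 < 529 = 23² → obtuse
(119,45,189): 45+119 ≤ 189, not a triangle
(125,73,212): 73+125 ≤ 212, not a triangle
2 of the 6 are acute.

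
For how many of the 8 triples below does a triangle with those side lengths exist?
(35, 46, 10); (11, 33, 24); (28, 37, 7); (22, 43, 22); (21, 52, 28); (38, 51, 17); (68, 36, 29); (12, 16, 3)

(10,35,46): 10+35 ≤ 46 → not valid
(11,24,33): 11+24 > 33 → valid
(7,28,37): 7+28 ≤ 37 → not valid
(22,22,43): 22+22 > 43 → valid
(21,28,52): 21+28 ≤ 52 → not valid
(17,38,51): 17+38 > 51 → valid
(29,36,68): 29+36 ≤ 68 → not valid
(3,12,16): 3+12 ≤ 16 → not valid
3 of the 8 triples form a triangle.

3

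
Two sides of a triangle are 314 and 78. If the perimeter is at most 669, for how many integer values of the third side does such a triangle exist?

41

Triangle inequality: 236 < x < 392. Perimeter ≤ 669 gives x ≤ 669 − 314 − 78 = 277.
So 236 < x ≤ 277; integers 237 through 277: 41 values.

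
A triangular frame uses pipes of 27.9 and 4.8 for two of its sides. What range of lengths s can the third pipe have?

By the triangle inequality, s must be less than 27.9 + 4.8 = 32.7 and greater than |27.9 − 4.8| = 23.1.

23.1 < s < 32.7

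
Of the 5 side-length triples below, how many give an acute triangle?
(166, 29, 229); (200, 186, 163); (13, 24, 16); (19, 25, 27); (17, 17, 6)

3

(166,29,229): 29+166 ≤ 229, not a triangle
(200,186,163): 163²+186² = 61165 > 40000 = 200² → acute
(13,24,16): 13²+16² = 425 < 576 = 24² → obtuse
(19,25,27): 19²+25² = 986 > 729 = 27² → acute
(17,17,6): 6²+17² = 325 > 289 = 17² → acute
3 of the 5 are acute.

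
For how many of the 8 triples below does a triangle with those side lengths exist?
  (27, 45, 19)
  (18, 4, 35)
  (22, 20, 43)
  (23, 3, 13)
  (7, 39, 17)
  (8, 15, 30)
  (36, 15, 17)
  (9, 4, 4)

1

(19,27,45): 19+27 > 45 → valid
(4,18,35): 4+18 ≤ 35 → not valid
(20,22,43): 20+22 ≤ 43 → not valid
(3,13,23): 3+13 ≤ 23 → not valid
(7,17,39): 7+17 ≤ 39 → not valid
(8,15,30): 8+15 ≤ 30 → not valid
(15,17,36): 15+17 ≤ 36 → not valid
(4,4,9): 4+4 ≤ 9 → not valid
1 of the 8 triples forms a triangle.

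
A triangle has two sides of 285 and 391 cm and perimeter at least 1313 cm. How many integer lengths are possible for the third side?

Triangle inequality: 106 < x < 676. Perimeter ≥ 1313 gives x ≥ 1313 − 285 − 391 = 637.
So 637 ≤ x < 676; integers 637 through 675: 39 values.

39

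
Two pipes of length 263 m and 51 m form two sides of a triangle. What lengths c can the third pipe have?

212 < c < 314

By the triangle inequality, c must be less than 263 + 51 = 314 and greater than |263 − 51| = 212.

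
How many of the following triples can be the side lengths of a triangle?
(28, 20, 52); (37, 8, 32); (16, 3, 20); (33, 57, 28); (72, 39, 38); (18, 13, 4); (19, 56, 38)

(20,28,52): 20+28 ≤ 52 → not valid
(8,32,37): 8+32 > 37 → valid
(3,16,20): 3+16 ≤ 20 → not valid
(28,33,57): 28+33 > 57 → valid
(38,39,72): 38+39 > 72 → valid
(4,13,18): 4+13 ≤ 18 → not valid
(19,38,56): 19+38 > 56 → valid
4 of the 7 triples form a triangle.

4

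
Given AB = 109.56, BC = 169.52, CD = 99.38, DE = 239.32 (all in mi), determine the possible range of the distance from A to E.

The maximum is all hops collinear in one direction: 109.56 + 169.52 + 99.38 + 239.32 = 617.78.
The longest hop is 239.32; the others sum to 378.46. Since 239.32 ≤ 378.46, the path can fold back on itself completely, so the minimum distance is 0.

0 ≤ AE ≤ 617.78 mi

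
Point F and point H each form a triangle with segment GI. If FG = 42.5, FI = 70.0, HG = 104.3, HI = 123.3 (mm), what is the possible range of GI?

From triangle FGI: |42.5 − 70.0| < GI < 42.5 + 70.0, i.e. 27.5 < GI < 112.5.
From triangle HGI: 19.0 < GI < 227.6.
Both must hold, so GI lies in the intersection.

27.5 < GI < 112.5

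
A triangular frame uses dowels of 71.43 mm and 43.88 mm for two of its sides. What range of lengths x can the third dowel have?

By the triangle inequality, x must be less than 71.43 + 43.88 = 115.31 and greater than |71.43 − 43.88| = 27.55.

27.55 < x < 115.31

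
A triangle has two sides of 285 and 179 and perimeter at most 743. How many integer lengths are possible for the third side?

Triangle inequality: 106 < x < 464. Perimeter ≤ 743 gives x ≤ 743 − 285 − 179 = 279.
So 106 < x ≤ 279; integers 107 through 279: 173 values.

173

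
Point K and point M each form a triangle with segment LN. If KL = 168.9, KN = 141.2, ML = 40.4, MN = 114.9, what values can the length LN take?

74.5 < LN < 155.3

From triangle KLN: |168.9 − 141.2| < LN < 168.9 + 141.2, i.e. 27.7 < LN < 310.1.
From triangle MLN: 74.5 < LN < 155.3.
Both must hold, so LN lies in the intersection.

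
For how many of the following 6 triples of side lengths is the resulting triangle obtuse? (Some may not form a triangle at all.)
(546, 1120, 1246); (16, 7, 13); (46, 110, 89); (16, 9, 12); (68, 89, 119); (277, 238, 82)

(546,1120,1246): 546²+1120² = 1552516 = 1246² → right
(16,7,13): 7²+13² = 218 < 256 = 16² → obtuse
(46,110,89): 46²+89² = 10037 < 12100 = 110² → obtuse
(16,9,12): 9²+12² = 225 < 256 = 16² → obtuse
(68,89,119): 68²+89² = 12545 < 14161 = 119² → obtuse
(277,238,82): 82²+238² = 63368 < 76729 = 277² → obtuse
5 of the 6 are obtuse.

5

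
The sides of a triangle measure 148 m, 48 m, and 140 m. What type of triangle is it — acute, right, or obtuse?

Compare the square of the longest side to the sum of squares of the other two: 48² + 140² = 21904 = 148².

right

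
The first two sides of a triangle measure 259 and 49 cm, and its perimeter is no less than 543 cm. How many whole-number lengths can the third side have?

Triangle inequality: 210 < x < 308. Perimeter ≥ 543 gives x ≥ 543 − 259 − 49 = 235.
So 235 ≤ x < 308; integers 235 through 307: 73 values.

73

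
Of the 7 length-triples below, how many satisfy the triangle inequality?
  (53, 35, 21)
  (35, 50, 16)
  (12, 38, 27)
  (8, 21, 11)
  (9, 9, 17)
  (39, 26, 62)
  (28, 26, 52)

(21,35,53): 21+35 > 53 → valid
(16,35,50): 16+35 > 50 → valid
(12,27,38): 12+27 > 38 → valid
(8,11,21): 8+11 ≤ 21 → not valid
(9,9,17): 9+9 > 17 → valid
(26,39,62): 26+39 > 62 → valid
(26,28,52): 26+28 > 52 → valid
6 of the 7 triples form a triangle.

6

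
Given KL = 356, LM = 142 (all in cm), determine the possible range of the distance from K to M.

214 ≤ KM ≤ 498 cm

By the triangle inequality, |356 − 142| ≤ KM ≤ 356 + 142.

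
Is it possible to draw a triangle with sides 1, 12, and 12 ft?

The longest side is 12, and the other two sum to 13.
Since 13 > 12, the triangle inequality holds.

Yes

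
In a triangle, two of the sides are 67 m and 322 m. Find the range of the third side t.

255 < t < 389

By the triangle inequality, t must be less than 67 + 322 = 389 and greater than |67 − 322| = 255.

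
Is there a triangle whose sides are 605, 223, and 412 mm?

Yes

The longest side is 605, and the other two sum to 635.
Since 635 > 605, the triangle inequality holds.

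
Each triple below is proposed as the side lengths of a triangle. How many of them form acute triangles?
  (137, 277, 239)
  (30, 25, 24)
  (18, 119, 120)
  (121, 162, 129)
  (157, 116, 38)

(137,277,239): 137²+239² = 75890 < 76729 = 277² → obtuse
(30,25,24): 24²+25² = 1201 > 900 = 30² → acute
(18,119,120): 18²+119² = 14485 > 14400 = 120² → acute
(121,162,129): 121²+129² = 31282 > 26244 = 162² → acute
(157,116,38): 38+116 ≤ 157, not a triangle
3 of the 5 are acute.

3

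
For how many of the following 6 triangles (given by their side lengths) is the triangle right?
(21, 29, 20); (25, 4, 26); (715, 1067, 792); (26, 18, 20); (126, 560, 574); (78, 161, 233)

(21,29,20): 20²+21² = 841 = 29² → right
(25,4,26): 4²+25² = 641 < 676 = 26² → obtuse
(715,1067,792): 715²+792² = 1138489 = 1067² → right
(26,18,20): 18²+20² = 724 > 676 = 26² → acute
(126,560,574): 126²+560² = 329476 = 574² → right
(78,161,233): 78²+161² = 32005 < 54289 = 233² → obtuse
3 of the 6 are right.

3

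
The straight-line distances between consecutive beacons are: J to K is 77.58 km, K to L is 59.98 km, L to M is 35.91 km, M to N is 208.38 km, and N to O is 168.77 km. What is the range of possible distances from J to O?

0 ≤ JO ≤ 550.62 km

The maximum is all hops collinear in one direction: 77.58 + 59.98 + 35.91 + 208.38 + 168.77 = 550.62.
The longest hop is 208.38; the others sum to 342.24. Since 208.38 ≤ 342.24, the path can fold back on itself completely, so the minimum distance is 0.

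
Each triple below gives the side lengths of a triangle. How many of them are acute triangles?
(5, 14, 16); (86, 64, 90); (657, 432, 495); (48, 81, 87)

2

(5,14,16): 5²+14² = 221 < 256 = 16² → obtuse
(86,64,90): 64²+86² = 11492 > 8100 = 90² → acute
(657,432,495): 432²+495² = 431649 = 657² → right
(48,81,87): 48²+81² = 8865 > 7569 = 87² → acute
2 of the 4 are acute.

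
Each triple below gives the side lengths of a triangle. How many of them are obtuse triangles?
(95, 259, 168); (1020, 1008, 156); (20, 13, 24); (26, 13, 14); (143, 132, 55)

(95,259,168): 95²+168² = 37249 < 67081 = 259² → obtuse
(1020,1008,156): 156²+1008² = 1040400 = 1020² → right
(20,13,24): 13²+20² = 569 < 576 = 24² → obtuse
(26,13,14): 13²+14² = 365 < 676 = 26² → obtuse
(143,132,55): 55²+132² = 20449 = 143² → right
3 of the 5 are obtuse.

3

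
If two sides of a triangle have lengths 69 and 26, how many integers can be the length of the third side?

51

The third side lies in the open interval (43, 95).
Integers from 44 to 94 inclusive: 94 − 44 + 1 = 51.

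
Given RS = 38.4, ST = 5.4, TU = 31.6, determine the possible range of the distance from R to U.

The maximum is all hops collinear in one direction: 38.4 + 5.4 + 31.6 = 75.4.
The longest hop is 38.4; the others sum to 37.0. Folding the others back against it leaves at least 38.4 − 37.0 = 1.4.

1.4 ≤ RU ≤ 75.4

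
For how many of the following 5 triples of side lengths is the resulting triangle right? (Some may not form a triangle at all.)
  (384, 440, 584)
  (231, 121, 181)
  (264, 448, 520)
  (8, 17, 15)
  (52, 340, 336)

4

(384,440,584): 384²+440² = 341056 = 584² → right
(231,121,181): 121²+181² = 47402 < 53361 = 231² → obtuse
(264,448,520): 264²+448² = 270400 = 520² → right
(8,17,15): 8²+15² = 289 = 17² → right
(52,340,336): 52²+336² = 115600 = 340² → right
4 of the 5 are right.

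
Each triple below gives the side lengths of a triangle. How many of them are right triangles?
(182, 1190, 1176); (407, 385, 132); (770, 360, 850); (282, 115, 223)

(182,1190,1176): 182²+1176² = 1416100 = 1190² → right
(407,385,132): 132²+385² = 165649 = 407² → right
(770,360,850): 360²+770² = 722500 = 850² → right
(282,115,223): 115²+223² = 62954 < 79524 = 282² → obtuse
3 of the 4 are right.

3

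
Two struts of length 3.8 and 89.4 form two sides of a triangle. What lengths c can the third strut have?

85.6 < c < 93.2

By the triangle inequality, c must be less than 3.8 + 89.4 = 93.2 and greater than |3.8 − 89.4| = 85.6.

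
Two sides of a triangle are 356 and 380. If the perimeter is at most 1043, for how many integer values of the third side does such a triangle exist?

Triangle inequality: 24 < x < 736. Perimeter ≤ 1043 gives x ≤ 1043 − 356 − 380 = 307.
So 24 < x ≤ 307; integers 25 through 307: 283 values.

283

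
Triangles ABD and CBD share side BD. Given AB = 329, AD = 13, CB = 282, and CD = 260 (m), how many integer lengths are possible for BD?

25

From triangle ABD: 316 < BD < 342.
From triangle CBD: 22 < BD < 542.
Intersection: 316 < BD < 342, so integers 317 through 341: 25 values.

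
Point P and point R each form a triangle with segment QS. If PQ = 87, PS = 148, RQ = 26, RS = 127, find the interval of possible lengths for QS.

From triangle PQS: |87 − 148| < QS < 87 + 148, i.e. 61 < QS < 235.
From triangle RQS: 101 < QS < 153.
Both must hold, so QS lies in the intersection.

101 < QS < 153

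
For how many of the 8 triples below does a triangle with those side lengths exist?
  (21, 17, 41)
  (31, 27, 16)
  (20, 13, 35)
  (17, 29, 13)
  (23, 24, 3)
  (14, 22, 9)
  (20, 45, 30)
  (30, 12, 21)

(17,21,41): 17+21 ≤ 41 → not valid
(16,27,31): 16+27 > 31 → valid
(13,20,35): 13+20 ≤ 35 → not valid
(13,17,29): 13+17 > 29 → valid
(3,23,24): 3+23 > 24 → valid
(9,14,22): 9+14 > 22 → valid
(20,30,45): 20+30 > 45 → valid
(12,21,30): 12+21 > 30 → valid
6 of the 8 triples form a triangle.

6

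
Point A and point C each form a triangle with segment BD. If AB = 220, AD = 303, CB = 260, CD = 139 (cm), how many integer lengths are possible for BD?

277

From triangle ABD: 83 < BD < 523.
From triangle CBD: 121 < BD < 399.
Intersection: 121 < BD < 399, so integers 122 through 398: 277 values.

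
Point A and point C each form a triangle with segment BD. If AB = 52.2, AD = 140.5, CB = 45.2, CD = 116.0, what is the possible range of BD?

88.3 < BD < 161.2

From triangle ABD: |52.2 − 140.5| < BD < 52.2 + 140.5, i.e. 88.3 < BD < 192.7.
From triangle CBD: 70.8 < BD < 161.2.
Both must hold, so BD lies in the intersection.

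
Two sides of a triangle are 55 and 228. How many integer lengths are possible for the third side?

The third side lies in the open interval (173, 283).
Integers from 174 to 282 inclusive: 282 − 174 + 1 = 109.

109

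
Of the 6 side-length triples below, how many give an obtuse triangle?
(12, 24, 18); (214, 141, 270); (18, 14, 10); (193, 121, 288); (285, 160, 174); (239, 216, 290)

5

(12,24,18): 12²+18² = 468 < 576 = 24² → obtuse
(214,141,270): 141²+214² = 65677 < 72900 = 270² → obtuse
(18,14,10): 10²+14² = 296 < 324 = 18² → obtuse
(193,121,288): 121²+193² = 51890 < 82944 = 288² → obtuse
(285,160,174): 160²+174² = 55876 < 81225 = 285² → obtuse
(239,216,290): 216²+239² = 103777 > 84100 = 290² → acute
5 of the 6 are obtuse.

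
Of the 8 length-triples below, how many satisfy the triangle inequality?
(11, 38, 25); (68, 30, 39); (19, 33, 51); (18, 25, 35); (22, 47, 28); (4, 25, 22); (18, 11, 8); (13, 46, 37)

(11,25,38): 11+25 ≤ 38 → not valid
(30,39,68): 30+39 > 68 → valid
(19,33,51): 19+33 > 51 → valid
(18,25,35): 18+25 > 35 → valid
(22,28,47): 22+28 > 47 → valid
(4,22,25): 4+22 > 25 → valid
(8,11,18): 8+11 > 18 → valid
(13,37,46): 13+37 > 46 → valid
7 of the 8 triples form a triangle.

7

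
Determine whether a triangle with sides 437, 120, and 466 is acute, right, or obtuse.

Compare the square of the longest side to the sum of squares of the other two: 120² + 437² = 205369 < 217156 = 466².

obtuse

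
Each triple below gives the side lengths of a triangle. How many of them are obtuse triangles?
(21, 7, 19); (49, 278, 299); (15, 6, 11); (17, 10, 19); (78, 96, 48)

4

(21,7,19): 7²+19² = 410 < 441 = 21² → obtuse
(49,278,299): 49²+278² = 79685 < 89401 = 299² → obtuse
(15,6,11): 6²+11² = 157 < 225 = 15² → obtuse
(17,10,19): 10²+17² = 389 > 361 = 19² → acute
(78,96,48): 48²+78² = 8388 < 9216 = 96² → obtuse
4 of the 5 are obtuse.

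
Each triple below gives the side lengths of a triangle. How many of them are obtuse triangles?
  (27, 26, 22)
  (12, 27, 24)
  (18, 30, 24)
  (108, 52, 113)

(27,26,22): 22²+26² = 1160 > 729 = 27² → acute
(12,27,24): 12²+24² = 720 < 729 = 27² → obtuse
(18,30,24): 18²+24² = 900 = 30² → right
(108,52,113): 52²+108² = 14368 > 12769 = 113² → acute
1 of the 4 is obtuse.

1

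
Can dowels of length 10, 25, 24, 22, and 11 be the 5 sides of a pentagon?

A pentagon exists iff every side is shorter than the sum of the others — equivalently, the longest side is less than the sum of the rest.
Longest side 25 < 67 (sum of the remaining 4), so yes.

Yes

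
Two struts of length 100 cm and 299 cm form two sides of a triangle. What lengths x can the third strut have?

By the triangle inequality, x must be less than 100 + 299 = 399 and greater than |100 − 299| = 199.

199 < x < 399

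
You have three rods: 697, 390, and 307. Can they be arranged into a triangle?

The two shorter sides sum to 697, exactly equal to the longest side 697.
That gives only a degenerate (flat) triangle — the inequality must be strict.

No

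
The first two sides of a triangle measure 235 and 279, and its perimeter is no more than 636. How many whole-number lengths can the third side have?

Triangle inequality: 44 < x < 514. Perimeter ≤ 636 gives x ≤ 636 − 235 − 279 = 122.
So 44 < x ≤ 122; integers 45 through 122: 78 values.

78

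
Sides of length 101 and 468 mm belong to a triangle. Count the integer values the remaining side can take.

The third side lies in the open interval (367, 569).
Integers from 368 to 568 inclusive: 568 − 368 + 1 = 201.

201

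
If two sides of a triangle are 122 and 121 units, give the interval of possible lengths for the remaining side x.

1 < x < 243

By the triangle inequality, x must be less than 122 + 121 = 243 and greater than |122 − 121| = 1.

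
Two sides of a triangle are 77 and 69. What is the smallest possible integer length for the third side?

The third side must be strictly greater than |77 − 69| = 8.
The smallest integer above 8 is 9.

9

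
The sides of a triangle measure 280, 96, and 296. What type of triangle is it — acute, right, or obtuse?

Compare the square of the longest side to the sum of squares of the other two: 96² + 280² = 87616 = 296².

right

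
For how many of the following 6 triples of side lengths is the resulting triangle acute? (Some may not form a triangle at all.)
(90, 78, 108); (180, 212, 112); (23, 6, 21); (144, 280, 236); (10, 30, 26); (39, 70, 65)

(90,78,108): 78²+90² = 14184 > 11664 = 108² → acute
(180,212,112): 112²+180² = 44944 = 212² → right
(23,6,21): 6²+21² = 477 < 529 = 23² → obtuse
(144,280,236): 144²+236² = 76432 < 78400 = 280² → obtuse
(10,30,26): 10²+26² = 776 < 900 = 30² → obtuse
(39,70,65): 39²+65² = 5746 > 4900 = 70² → acute
2 of the 6 are acute.

2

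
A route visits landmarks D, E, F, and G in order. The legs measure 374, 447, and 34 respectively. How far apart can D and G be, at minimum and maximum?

The maximum is all hops collinear in one direction: 374 + 447 + 34 = 855.
The longest hop is 447; the others sum to 408. Folding the others back against it leaves at least 447 − 408 = 39.

39 ≤ DG ≤ 855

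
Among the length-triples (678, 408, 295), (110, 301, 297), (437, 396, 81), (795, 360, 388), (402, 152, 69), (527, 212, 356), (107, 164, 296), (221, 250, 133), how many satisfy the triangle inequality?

5

(295,408,678): 295+408 > 678 → valid
(110,297,301): 110+297 > 301 → valid
(81,396,437): 81+396 > 437 → valid
(360,388,795): 360+388 ≤ 795 → not valid
(69,152,402): 69+152 ≤ 402 → not valid
(212,356,527): 212+356 > 527 → valid
(107,164,296): 107+164 ≤ 296 → not valid
(133,221,250): 133+221 > 250 → valid
5 of the 8 triples form a triangle.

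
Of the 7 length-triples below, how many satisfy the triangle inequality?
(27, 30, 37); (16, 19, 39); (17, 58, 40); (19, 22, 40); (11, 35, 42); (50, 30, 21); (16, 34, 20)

5

(27,30,37): 27+30 > 37 → valid
(16,19,39): 16+19 ≤ 39 → not valid
(17,40,58): 17+40 ≤ 58 → not valid
(19,22,40): 19+22 > 40 → valid
(11,35,42): 11+35 > 42 → valid
(21,30,50): 21+30 > 50 → valid
(16,20,34): 16+20 > 34 → valid
5 of the 7 triples form a triangle.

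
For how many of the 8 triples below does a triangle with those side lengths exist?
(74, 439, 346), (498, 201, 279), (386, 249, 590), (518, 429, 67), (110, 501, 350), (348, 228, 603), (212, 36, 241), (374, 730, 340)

2

(74,346,439): 74+346 ≤ 439 → not valid
(201,279,498): 201+279 ≤ 498 → not valid
(249,386,590): 249+386 > 590 → valid
(67,429,518): 67+429 ≤ 518 → not valid
(110,350,501): 110+350 ≤ 501 → not valid
(228,348,603): 228+348 ≤ 603 → not valid
(36,212,241): 36+212 > 241 → valid
(340,374,730): 340+374 ≤ 730 → not valid
2 of the 8 triples form a triangle.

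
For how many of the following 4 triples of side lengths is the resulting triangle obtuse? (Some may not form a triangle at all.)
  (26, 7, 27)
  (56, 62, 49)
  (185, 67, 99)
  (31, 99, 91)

2

(26,7,27): 7²+26² = 725 < 729 = 27² → obtuse
(56,62,49): 49²+56² = 5537 > 3844 = 62² → acute
(185,67,99): 67+99 ≤ 185, not a triangle
(31,99,91): 31²+91² = 9242 < 9801 = 99² → obtuse
2 of the 4 are obtuse.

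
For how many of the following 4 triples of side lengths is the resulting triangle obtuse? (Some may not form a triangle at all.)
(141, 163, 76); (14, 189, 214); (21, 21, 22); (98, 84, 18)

(141,163,76): 76²+141² = 25657 < 26569 = 163² → obtuse
(14,189,214): 14+189 ≤ 214, not a triangle
(21,21,22): 21²+21² = 882 > 484 = 22² → acute
(98,84,18): 18²+84² = 7380 < 9604 = 98² → obtuse
2 of the 4 are obtuse.

2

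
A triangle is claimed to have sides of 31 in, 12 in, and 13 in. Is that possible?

The longest side is 31, but the other two sum to only 25.
25 < 31, so the triangle inequality fails.

No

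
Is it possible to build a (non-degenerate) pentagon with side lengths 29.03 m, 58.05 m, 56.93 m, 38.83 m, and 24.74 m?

Yes

A pentagon exists iff every side is shorter than the sum of the others — equivalently, the longest side is less than the sum of the rest.
Longest side 58.05 < 149.53 (sum of the remaining 4), so yes.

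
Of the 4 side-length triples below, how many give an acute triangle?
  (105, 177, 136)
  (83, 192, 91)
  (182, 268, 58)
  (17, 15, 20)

(105,177,136): 105²+136² = 29521 < 31329 = 177² → obtuse
(83,192,91): 83+91 ≤ 192, not a triangle
(182,268,58): 58+182 ≤ 268, not a triangle
(17,15,20): 15²+17² = 514 > 400 = 20² → acute
1 of the 4 is acute.

1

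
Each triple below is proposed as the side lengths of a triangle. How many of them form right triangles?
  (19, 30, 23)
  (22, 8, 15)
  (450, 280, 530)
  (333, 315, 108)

2

(19,30,23): 19²+23² = 890 < 900 = 30² → obtuse
(22,8,15): 8²+15² = 289 < 484 = 22² → obtuse
(450,280,530): 280²+450² = 280900 = 530² → right
(333,315,108): 108²+315² = 110889 = 333² → right
2 of the 4 are right.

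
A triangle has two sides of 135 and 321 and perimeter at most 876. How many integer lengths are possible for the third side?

234

Triangle inequality: 186 < x < 456. Perimeter ≤ 876 gives x ≤ 876 − 135 − 321 = 420.
So 186 < x ≤ 420; integers 187 through 420: 234 values.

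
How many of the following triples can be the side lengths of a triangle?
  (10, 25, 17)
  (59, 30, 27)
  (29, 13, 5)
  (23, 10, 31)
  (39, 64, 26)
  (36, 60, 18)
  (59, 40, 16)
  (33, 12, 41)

(10,17,25): 10+17 > 25 → valid
(27,30,59): 27+30 ≤ 59 → not valid
(5,13,29): 5+13 ≤ 29 → not valid
(10,23,31): 10+23 > 31 → valid
(26,39,64): 26+39 > 64 → valid
(18,36,60): 18+36 ≤ 60 → not valid
(16,40,59): 16+40 ≤ 59 → not valid
(12,33,41): 12+33 > 41 → valid
4 of the 8 triples form a triangle.

4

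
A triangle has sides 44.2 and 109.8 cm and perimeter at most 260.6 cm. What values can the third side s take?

Triangle inequality alone gives 65.6 < s < 154.0.
The perimeter condition gives s ≤ 260.6 − 44.2 − 109.8 = 106.6.
Intersecting the two: 65.6 < s ≤ 106.6.

65.6 < s ≤ 106.6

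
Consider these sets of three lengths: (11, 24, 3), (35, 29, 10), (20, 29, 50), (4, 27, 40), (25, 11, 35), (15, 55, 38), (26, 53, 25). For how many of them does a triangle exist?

2

(3,11,24): 3+11 ≤ 24 → not valid
(10,29,35): 10+29 > 35 → valid
(20,29,50): 20+29 ≤ 50 → not valid
(4,27,40): 4+27 ≤ 40 → not valid
(11,25,35): 11+25 > 35 → valid
(15,38,55): 15+38 ≤ 55 → not valid
(25,26,53): 25+26 ≤ 53 → not valid
2 of the 7 triples form a triangle.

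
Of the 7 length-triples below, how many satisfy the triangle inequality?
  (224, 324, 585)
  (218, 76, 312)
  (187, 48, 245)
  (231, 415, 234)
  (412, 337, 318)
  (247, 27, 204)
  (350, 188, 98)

2

(224,324,585): 224+324 ≤ 585 → not valid
(76,218,312): 76+218 ≤ 312 → not valid
(48,187,245): 48+187 ≤ 245 → not valid
(231,234,415): 231+234 > 415 → valid
(318,337,412): 318+337 > 412 → valid
(27,204,247): 27+204 ≤ 247 → not valid
(98,188,350): 98+188 ≤ 350 → not valid
2 of the 7 triples form a triangle.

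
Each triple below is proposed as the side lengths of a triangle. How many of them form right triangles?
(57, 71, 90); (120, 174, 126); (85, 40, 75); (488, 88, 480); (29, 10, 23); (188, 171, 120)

3

(57,71,90): 57²+71² = 8290 > 8100 = 90² → acute
(120,174,126): 120²+126² = 30276 = 174² → right
(85,40,75): 40²+75² = 7225 = 85² → right
(488,88,480): 88²+480² = 238144 = 488² → right
(29,10,23): 10²+23² = 629 < 841 = 29² → obtuse
(188,171,120): 120²+171² = 43641 > 35344 = 188² → acute
3 of the 6 are right.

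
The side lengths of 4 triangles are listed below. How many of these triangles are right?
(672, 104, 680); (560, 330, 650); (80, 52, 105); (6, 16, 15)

(672,104,680): 104²+672² = 462400 = 680² → right
(560,330,650): 330²+560² = 422500 = 650² → right
(80,52,105): 52²+80² = 9104 < 11025 = 105² → obtuse
(6,16,15): 6²+15² = 261 > 256 = 16² → acute
2 of the 4 are right.

2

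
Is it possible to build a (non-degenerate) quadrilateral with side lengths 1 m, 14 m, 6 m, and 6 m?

For a quadrilateral, each side must be shorter than the sum of the others.
Here the longest side is 14, but the remaining 3 sides sum to only 13.

No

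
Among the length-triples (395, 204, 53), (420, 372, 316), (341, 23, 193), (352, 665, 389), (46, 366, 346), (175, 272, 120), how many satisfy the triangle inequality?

4

(53,204,395): 53+204 ≤ 395 → not valid
(316,372,420): 316+372 > 420 → valid
(23,193,341): 23+193 ≤ 341 → not valid
(352,389,665): 352+389 > 665 → valid
(46,346,366): 46+346 > 366 → valid
(120,175,272): 120+175 > 272 → valid
4 of the 6 triples form a triangle.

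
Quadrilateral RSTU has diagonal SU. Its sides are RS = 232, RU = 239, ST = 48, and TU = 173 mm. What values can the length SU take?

125 < SU < 221

From triangle RSU: |232 − 239| < SU < 232 + 239, i.e. 7 < SU < 471.
From triangle TSU: 125 < SU < 221.
Both must hold, so SU lies in the intersection.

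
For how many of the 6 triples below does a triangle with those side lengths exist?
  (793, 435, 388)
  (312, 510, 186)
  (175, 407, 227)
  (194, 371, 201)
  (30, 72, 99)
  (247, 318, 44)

(388,435,793): 388+435 > 793 → valid
(186,312,510): 186+312 ≤ 510 → not valid
(175,227,407): 175+227 ≤ 407 → not valid
(194,201,371): 194+201 > 371 → valid
(30,72,99): 30+72 > 99 → valid
(44,247,318): 44+247 ≤ 318 → not valid
3 of the 6 triples form a triangle.

3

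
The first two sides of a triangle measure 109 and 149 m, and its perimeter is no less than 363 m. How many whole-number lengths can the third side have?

Triangle inequality: 40 < x < 258. Perimeter ≥ 363 gives x ≥ 363 − 109 − 149 = 105.
So 105 ≤ x < 258; integers 105 through 257: 153 values.

153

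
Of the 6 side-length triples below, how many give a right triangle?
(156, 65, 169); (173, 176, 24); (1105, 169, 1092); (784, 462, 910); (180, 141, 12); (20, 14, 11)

3

(156,65,169): 65²+156² = 28561 = 169² → right
(173,176,24): 24²+173² = 30505 < 30976 = 176² → obtuse
(1105,169,1092): 169²+1092² = 1221025 = 1105² → right
(784,462,910): 462²+784² = 828100 = 910² → right
(180,141,12): 12+141 ≤ 180, not a triangle
(20,14,11): 11²+14² = 317 < 400 = 20² → obtuse
3 of the 6 are right.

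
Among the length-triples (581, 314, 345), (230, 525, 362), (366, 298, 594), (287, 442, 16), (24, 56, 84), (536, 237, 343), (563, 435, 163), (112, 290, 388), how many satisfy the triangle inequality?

(314,345,581): 314+345 > 581 → valid
(230,362,525): 230+362 > 525 → valid
(298,366,594): 298+366 > 594 → valid
(16,287,442): 16+287 ≤ 442 → not valid
(24,56,84): 24+56 ≤ 84 → not valid
(237,343,536): 237+343 > 536 → valid
(163,435,563): 163+435 > 563 → valid
(112,290,388): 112+290 > 388 → valid
6 of the 8 triples form a triangle.

6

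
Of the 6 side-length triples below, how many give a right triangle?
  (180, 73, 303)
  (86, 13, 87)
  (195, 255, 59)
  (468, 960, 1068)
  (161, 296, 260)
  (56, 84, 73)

(180,73,303): 73+180 ≤ 303, not a triangle
(86,13,87): 13²+86² = 7565 < 7569 = 87² → obtuse
(195,255,59): 59+195 ≤ 255, not a triangle
(468,960,1068): 468²+960² = 1140624 = 1068² → right
(161,296,260): 161²+260² = 93521 > 87616 = 296² → acute
(56,84,73): 56²+73² = 8465 > 7056 = 84² → acute
1 of the 6 is right.

1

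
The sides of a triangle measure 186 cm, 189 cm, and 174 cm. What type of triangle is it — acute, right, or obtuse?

Compare the square of the longest side to the sum of squares of the other two: 174² + 186² = 64872 > 35721 = 189².

acute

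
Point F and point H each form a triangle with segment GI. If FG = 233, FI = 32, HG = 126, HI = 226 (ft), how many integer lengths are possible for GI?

63

From triangle FGI: 201 < GI < 265.
From triangle HGI: 100 < GI < 352.
Intersection: 201 < GI < 265, so integers 202 through 264: 63 values.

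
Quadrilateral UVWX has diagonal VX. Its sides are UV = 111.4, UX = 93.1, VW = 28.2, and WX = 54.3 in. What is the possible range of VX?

26.1 < VX < 82.5

From triangle UVX: |111.4 − 93.1| < VX < 111.4 + 93.1, i.e. 18.3 < VX < 204.5.
From triangle WVX: 26.1 < VX < 82.5.
Both must hold, so VX lies in the intersection.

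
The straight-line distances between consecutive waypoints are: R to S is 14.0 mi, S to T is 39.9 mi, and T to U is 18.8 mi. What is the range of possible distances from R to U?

7.1 ≤ RU ≤ 72.7 mi

The maximum is all hops collinear in one direction: 14.0 + 39.9 + 18.8 = 72.7.
The longest hop is 39.9; the others sum to 32.8. Folding the others back against it leaves at least 39.9 − 32.8 = 7.1.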